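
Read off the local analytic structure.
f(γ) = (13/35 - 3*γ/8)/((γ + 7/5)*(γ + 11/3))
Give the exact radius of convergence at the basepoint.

The radius of convergence is 7/5.

Denominator factor (γ + 7/5): pole of order 1 at -7/5, modulus 7/5.
Denominator factor (γ + 11/3): pole of order 1 at -11/3, modulus 11/3.
The radius of convergence is the smallest modulus among the singular points: 7/5.


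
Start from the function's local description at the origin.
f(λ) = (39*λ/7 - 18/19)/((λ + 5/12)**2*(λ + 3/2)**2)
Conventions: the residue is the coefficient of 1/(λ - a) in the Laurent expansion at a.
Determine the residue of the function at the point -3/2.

At the order-2 pole -3/2 set g(λ) = (λ - (-3/2))^2*f(λ) = (39*λ/7 - 18/19)/(λ + 5/12)**2.
Order-2 pole: residue = g'(a); g'(-3/2) = -2889648/292201, so the residue is -2889648/292201.

The residue is -2889648/292201.


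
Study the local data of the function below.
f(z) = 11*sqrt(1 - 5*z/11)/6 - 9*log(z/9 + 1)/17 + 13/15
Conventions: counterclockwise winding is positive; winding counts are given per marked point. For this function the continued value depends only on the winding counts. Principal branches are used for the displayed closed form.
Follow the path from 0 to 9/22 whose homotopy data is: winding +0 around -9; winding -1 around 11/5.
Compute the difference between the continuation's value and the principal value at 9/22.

Continued minus principal equals -(1/6)*sqrt(394).

The rational part is single-valued and drops out of the difference; each branch term changes only by its own monodromy.
(-9/17)*log(1 - z/(-9)): winding 0 around -9, so this term returns to its principal value, contribution 0.
(11/6)*sqrt(1 - z/(11/5)): winding -1 is odd, the square root flips sign, contributing -2*(11/6)*sqrt(1 - (9/22)/(11/5)) = -2*(11/6)*sqrt(197/242) = -(1/6)*sqrt(394).
Summing the contributions at z = 9/22 gives -(1/6)*sqrt(394).


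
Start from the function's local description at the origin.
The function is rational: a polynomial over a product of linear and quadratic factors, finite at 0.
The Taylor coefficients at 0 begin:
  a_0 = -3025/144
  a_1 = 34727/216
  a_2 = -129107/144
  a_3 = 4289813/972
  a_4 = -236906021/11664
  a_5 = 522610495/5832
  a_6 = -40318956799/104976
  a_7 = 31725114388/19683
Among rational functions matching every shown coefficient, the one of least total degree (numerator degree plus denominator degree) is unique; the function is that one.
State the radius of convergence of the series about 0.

No rational of total degree below 3 reproduces all 8 coefficients; solving the [1/2] Pade equations on them gives f(ζ) = (ζ/2 - 25/16)/(ζ + 3/11)**2, whose expansion matches every shown term.
Denominator factor (ζ + 3/11)^2: pole of order 2 at -3/11, modulus 3/11.
The radius of convergence is the smallest modulus among the singular points: 3/11.

The radius of convergence is 3/11.


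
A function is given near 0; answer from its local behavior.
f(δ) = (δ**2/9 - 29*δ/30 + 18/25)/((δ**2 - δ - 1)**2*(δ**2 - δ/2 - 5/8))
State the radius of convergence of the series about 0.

The radius of convergence is -1/4 + (1/4)*sqrt(11).

Denominator factor (δ**2 - δ - 1)^2: discriminant 5, real irrational roots 1/2 + (1/2)*sqrt(5) and 1/2 - (1/2)*sqrt(5); poles of order 2, moduli 1/2 + (1/2)*sqrt(5) and -1/2 + (1/2)*sqrt(5).
Denominator factor (δ**2 - δ/2 - 5/8): discriminant 11/4, real irrational roots 1/4 + (1/4)*sqrt(11) and 1/4 - (1/4)*sqrt(11); poles of order 1, moduli 1/4 + (1/4)*sqrt(11) and -1/4 + (1/4)*sqrt(11).
The radius of convergence is the smallest modulus among the singular points: -1/4 + (1/4)*sqrt(11).


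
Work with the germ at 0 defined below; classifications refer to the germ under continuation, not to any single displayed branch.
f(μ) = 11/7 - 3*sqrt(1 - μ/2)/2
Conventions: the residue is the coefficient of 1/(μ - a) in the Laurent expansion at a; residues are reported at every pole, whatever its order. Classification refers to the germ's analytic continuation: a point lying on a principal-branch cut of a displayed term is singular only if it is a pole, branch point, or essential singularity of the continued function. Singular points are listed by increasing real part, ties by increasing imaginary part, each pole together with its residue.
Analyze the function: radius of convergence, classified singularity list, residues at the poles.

Branch term (-3/2)*sqrt(1 - μ/(2)): its argument vanishes at μ = 2, a square-root branch point, modulus 2.
The radius of convergence is the smallest modulus among the singular points: 2.

Radius of convergence at 0: 2.
At 2: an algebraic (square-root) branch point.


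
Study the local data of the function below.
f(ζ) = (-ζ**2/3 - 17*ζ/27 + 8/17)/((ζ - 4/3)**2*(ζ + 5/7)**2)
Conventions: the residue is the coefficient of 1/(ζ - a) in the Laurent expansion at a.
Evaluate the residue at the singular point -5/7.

At the order-2 pole -5/7 set g(ζ) = (ζ - (-5/7))^2*f(ζ) = (-ζ**2/3 - 17*ζ/27 + 8/17)/(ζ - 4/3)**2.
Order-2 pole: residue = g'(a); g'(-5/7) = 560315/4054857, so the residue is 560315/4054857.

The residue is 560315/4054857.


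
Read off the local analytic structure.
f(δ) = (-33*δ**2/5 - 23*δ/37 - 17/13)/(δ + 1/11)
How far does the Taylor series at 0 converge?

The radius of convergence is 1/11.

Denominator factor (δ + 1/11): pole of order 1 at -1/11, modulus 1/11.
The radius of convergence is the smallest modulus among the singular points: 1/11.


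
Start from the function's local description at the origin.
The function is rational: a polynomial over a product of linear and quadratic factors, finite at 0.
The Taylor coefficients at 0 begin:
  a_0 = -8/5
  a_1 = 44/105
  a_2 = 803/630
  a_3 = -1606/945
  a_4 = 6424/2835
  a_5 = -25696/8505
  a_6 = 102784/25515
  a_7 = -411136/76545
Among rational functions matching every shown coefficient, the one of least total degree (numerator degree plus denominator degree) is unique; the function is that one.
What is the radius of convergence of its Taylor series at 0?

No rational of total degree below 3 reproduces all 8 coefficients; solving the [2/1] Pade equations on them gives f(α) = (11*α**2/8 - 9*α/7 - 6/5)/(α + 3/4), whose expansion matches every shown term.
Denominator factor (α + 3/4): pole of order 1 at -3/4, modulus 3/4.
The radius of convergence is the smallest modulus among the singular points: 3/4.

The radius of convergence is 3/4.


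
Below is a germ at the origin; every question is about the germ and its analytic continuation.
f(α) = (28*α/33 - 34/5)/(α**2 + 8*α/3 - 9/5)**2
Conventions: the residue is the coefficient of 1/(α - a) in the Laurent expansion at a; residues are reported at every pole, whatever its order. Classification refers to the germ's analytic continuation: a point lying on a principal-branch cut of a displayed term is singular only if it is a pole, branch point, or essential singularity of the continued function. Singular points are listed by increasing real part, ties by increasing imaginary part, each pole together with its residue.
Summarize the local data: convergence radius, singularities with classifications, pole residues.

Radius of convergence at 0: -4/3 + (1/15)*sqrt(805).
At -4/3 - (1/15)*sqrt(805): a pole of order 2; residue -(5889/570262)*sqrt(805).
At -4/3 + (1/15)*sqrt(805): a pole of order 2; residue (5889/570262)*sqrt(805).

Denominator factor (α**2 + 8*α/3 - 9/5)^2: discriminant 644/45, real irrational roots -4/3 + (1/15)*sqrt(805) and -4/3 - (1/15)*sqrt(805); poles of order 2, moduli -4/3 + (1/15)*sqrt(805) and 4/3 + (1/15)*sqrt(805).
The radius of convergence is the smallest modulus among the singular points: -4/3 + (1/15)*sqrt(805).
The factor α**2 + 8*α/3 - 9/5 splits as (α - a)(α - a') with a = -4/3 - (1/15)*sqrt(805), a' = -4/3 + (1/15)*sqrt(805). At the order-2 pole a set g(α) = (α - a)^2*f(α) = [28*α/33 - 34/5] / (α - a')^2.
Order-2 pole: residue = g'(a); g'(-4/3 - (1/15)*sqrt(805)) = -(5889/570262)*sqrt(805), so the residue is -(5889/570262)*sqrt(805).
The factor α**2 + 8*α/3 - 9/5 splits as (α - a)(α - a') with a = -4/3 + (1/15)*sqrt(805), a' = -4/3 - (1/15)*sqrt(805). At the order-2 pole a set g(α) = (α - a)^2*f(α) = [28*α/33 - 34/5] / (α - a')^2.
Order-2 pole: residue = g'(a); g'(-4/3 + (1/15)*sqrt(805)) = (5889/570262)*sqrt(805), so the residue is (5889/570262)*sqrt(805).
List the singular points by increasing real part (a conjugate pair: the negative imaginary part first).


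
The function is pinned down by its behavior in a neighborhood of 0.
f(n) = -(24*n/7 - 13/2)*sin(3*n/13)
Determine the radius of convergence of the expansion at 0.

The radius of convergence is infinite.

The factor -sin(3*n/13) is entire and contributes no finite singular point.
The polynomial part has no poles.
No finite singular points: the Taylor series at 0 converges everywhere.


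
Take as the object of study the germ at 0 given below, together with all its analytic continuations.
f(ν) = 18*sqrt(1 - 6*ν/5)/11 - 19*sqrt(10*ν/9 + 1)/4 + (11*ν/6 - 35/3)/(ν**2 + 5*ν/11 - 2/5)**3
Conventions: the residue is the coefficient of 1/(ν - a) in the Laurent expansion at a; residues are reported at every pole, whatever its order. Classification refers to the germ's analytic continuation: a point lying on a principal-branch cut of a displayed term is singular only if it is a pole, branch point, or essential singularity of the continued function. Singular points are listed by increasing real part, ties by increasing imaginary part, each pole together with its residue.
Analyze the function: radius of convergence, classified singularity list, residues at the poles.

Denominator factor (ν**2 + 5*ν/11 - 2/5)^3: discriminant 1093/605, real irrational roots -5/22 + (1/110)*sqrt(5465) and -5/22 - (1/110)*sqrt(5465); poles of order 3, moduli -5/22 + (1/110)*sqrt(5465) and 5/22 + (1/110)*sqrt(5465).
Branch term (18/11)*sqrt(1 - ν/(5/6)): its argument vanishes at ν = 5/6, a square-root branch point, modulus 5/6.
Branch term (-19/4)*sqrt(1 - ν/(-9/10)): its argument vanishes at ν = -9/10, a square-root branch point, modulus 9/10.
The radius of convergence is the smallest modulus among the singular points: -5/22 + (1/110)*sqrt(5465).
The branch terms are analytic at -5/22 - (1/110)*sqrt(5465) and contribute nothing to the residue; only the rational part matters.
The factor ν**2 + 5*ν/11 - 2/5 splits as (ν - a)(ν - a') with a = -5/22 - (1/110)*sqrt(5465), a' = -5/22 + (1/110)*sqrt(5465). At the order-3 pole a set g(ν) = (ν - a)^3*(rational part) = [11*ν/6 - 35/3] / (ν - a')^3.
Order-3 pole: residue = g''(a)/2; g''(-5/22 - (1/110)*sqrt(5465)) = (583809875/1305751357)*sqrt(5465), so the residue is (583809875/2611502714)*sqrt(5465).
The branch terms are analytic at -5/22 + (1/110)*sqrt(5465) and contribute nothing to the residue; only the rational part matters.
The factor ν**2 + 5*ν/11 - 2/5 splits as (ν - a)(ν - a') with a = -5/22 + (1/110)*sqrt(5465), a' = -5/22 - (1/110)*sqrt(5465). At the order-3 pole a set g(ν) = (ν - a)^3*(rational part) = [11*ν/6 - 35/3] / (ν - a')^3.
Order-3 pole: residue = g''(a)/2; g''(-5/22 + (1/110)*sqrt(5465)) = -(583809875/1305751357)*sqrt(5465), so the residue is -(583809875/2611502714)*sqrt(5465).
List the singular points by increasing real part (a conjugate pair: the negative imaginary part first).

Radius of convergence at 0: -5/22 + (1/110)*sqrt(5465).
At -9/10: an algebraic (square-root) branch point.
At -5/22 - (1/110)*sqrt(5465): a pole of order 3; residue (583809875/2611502714)*sqrt(5465).
At -5/22 + (1/110)*sqrt(5465): a pole of order 3; residue -(583809875/2611502714)*sqrt(5465).
At 5/6: an algebraic (square-root) branch point.


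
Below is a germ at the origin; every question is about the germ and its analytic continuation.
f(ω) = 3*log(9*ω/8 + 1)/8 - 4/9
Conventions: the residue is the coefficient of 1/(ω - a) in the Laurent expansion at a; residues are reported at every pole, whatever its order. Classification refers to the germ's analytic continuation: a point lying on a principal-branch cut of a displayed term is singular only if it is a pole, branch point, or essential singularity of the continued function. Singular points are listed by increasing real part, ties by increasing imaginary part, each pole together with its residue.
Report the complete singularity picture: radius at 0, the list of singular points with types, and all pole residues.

Radius of convergence at 0: 8/9.
At -8/9: a logarithmic branch point.

Branch term (3/8)*log(1 - ω/(-8/9)): its argument vanishes at ω = -8/9, a logarithmic branch point, modulus 8/9.
The radius of convergence is the smallest modulus among the singular points: 8/9.


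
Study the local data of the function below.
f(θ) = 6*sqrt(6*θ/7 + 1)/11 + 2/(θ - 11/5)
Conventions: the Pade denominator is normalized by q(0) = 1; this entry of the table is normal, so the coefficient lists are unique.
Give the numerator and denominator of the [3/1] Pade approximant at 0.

Taylor coefficients needed (expand at 0): a_0 = -4/11, a_1 = -152/847, a_2 = -15517/65219, a_3 = -320939/5021863, a_4 = -77813815/1546733804.
Write the denominator as Q(θ) = 1 + q1*θ. Requiring Q*f - P = O(θ^5) with deg P <= 3 kills the coefficients of θ^4..θ^4 in Q*f:
  θ^4: a_4 + q1*a_3 = 0, i.e. -77813815/1546733804 + (-320939/5021863)*q1 = 0.
Solving this linear system: q1 = -77813815/98849212.
The numerator is Q*f truncated at degree 3: P0 = a_0 = -4/11; P1 = a_1 + q1*a_0 = 29031087/271835333; P2 = a_2 + q1*a_1 = -183916863/1902847331; P3 = a_3 + q1*a_2 = 6573798351/53279725268.

The Pade approximant has numerator coefficients [-4/11, 29031087/271835333, -183916863/1902847331, 6573798351/53279725268]; denominator coefficients [1, -77813815/98849212].


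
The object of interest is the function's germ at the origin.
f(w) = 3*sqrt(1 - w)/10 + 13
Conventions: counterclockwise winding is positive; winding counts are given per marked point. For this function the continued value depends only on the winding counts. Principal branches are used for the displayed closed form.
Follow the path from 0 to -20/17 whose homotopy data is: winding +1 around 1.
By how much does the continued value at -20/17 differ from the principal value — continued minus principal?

Continued minus principal equals -(3/85)*sqrt(629).

The rational part is single-valued and drops out of the difference; each branch term changes only by its own monodromy.
(3/10)*sqrt(1 - w/(1)): winding +1 is odd, the square root flips sign, contributing -2*(3/10)*sqrt(1 - (-20/17)/(1)) = -2*(3/10)*sqrt(37/17) = -(3/85)*sqrt(629).
Summing the contributions at w = -20/17 gives -(3/85)*sqrt(629).


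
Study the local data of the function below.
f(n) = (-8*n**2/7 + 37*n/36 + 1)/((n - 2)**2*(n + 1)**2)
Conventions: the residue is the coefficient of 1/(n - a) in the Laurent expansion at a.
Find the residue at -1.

The residue is 1915/6804.

At the order-2 pole -1 set g(n) = (n - (-1))^2*f(n) = (-8*n**2/7 + 37*n/36 + 1)/(n - 2)**2.
Order-2 pole: residue = g'(a); g'(-1) = 1915/6804, so the residue is 1915/6804.


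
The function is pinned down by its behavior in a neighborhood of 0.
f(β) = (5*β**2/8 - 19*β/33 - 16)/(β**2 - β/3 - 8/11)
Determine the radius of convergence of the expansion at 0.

The radius of convergence is -1/6 + (1/66)*sqrt(3289).

Denominator factor (β**2 - β/3 - 8/11): discriminant 299/99, real irrational roots 1/6 + (1/66)*sqrt(3289) and 1/6 - (1/66)*sqrt(3289); poles of order 1, moduli 1/6 + (1/66)*sqrt(3289) and -1/6 + (1/66)*sqrt(3289).
The radius of convergence is the smallest modulus among the singular points: -1/6 + (1/66)*sqrt(3289).


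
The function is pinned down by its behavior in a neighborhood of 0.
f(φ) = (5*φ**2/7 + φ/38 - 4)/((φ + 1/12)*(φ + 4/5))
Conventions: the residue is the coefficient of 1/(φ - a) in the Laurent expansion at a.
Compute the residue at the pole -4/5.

At the order-1 pole -4/5 set g(φ) = (φ - (-4/5))*f(φ) = (5*φ**2/7 + φ/38 - 4)/(φ + 1/12).
Simple pole: residue = g(a) at a = -4/5, which is 28440/5719.

The residue is 28440/5719.


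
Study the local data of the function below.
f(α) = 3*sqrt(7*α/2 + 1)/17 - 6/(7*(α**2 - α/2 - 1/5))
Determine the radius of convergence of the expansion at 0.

Denominator factor (α**2 - α/2 - 1/5): discriminant 21/20, real irrational roots 1/4 + (1/20)*sqrt(105) and 1/4 - (1/20)*sqrt(105); poles of order 1, moduli 1/4 + (1/20)*sqrt(105) and -1/4 + (1/20)*sqrt(105).
Branch term (3/17)*sqrt(1 - α/(-2/7)): its argument vanishes at α = -2/7, a square-root branch point, modulus 2/7.
The radius of convergence is the smallest modulus among the singular points: -1/4 + (1/20)*sqrt(105).

The radius of convergence is -1/4 + (1/20)*sqrt(105).


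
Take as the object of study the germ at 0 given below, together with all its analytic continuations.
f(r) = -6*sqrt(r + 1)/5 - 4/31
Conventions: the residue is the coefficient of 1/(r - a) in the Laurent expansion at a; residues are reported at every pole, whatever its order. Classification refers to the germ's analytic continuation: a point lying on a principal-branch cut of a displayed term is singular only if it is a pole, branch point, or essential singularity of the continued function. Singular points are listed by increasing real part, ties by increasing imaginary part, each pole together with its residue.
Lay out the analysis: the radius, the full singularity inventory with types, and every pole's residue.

Radius of convergence at 0: 1.
At -1: an algebraic (square-root) branch point.

Branch term (-6/5)*sqrt(1 - r/(-1)): its argument vanishes at r = -1, a square-root branch point, modulus 1.
The radius of convergence is the smallest modulus among the singular points: 1.


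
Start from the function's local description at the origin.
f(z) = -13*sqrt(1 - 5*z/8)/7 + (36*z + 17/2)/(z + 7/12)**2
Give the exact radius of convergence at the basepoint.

Denominator factor (z + 7/12)^2: pole of order 2 at -7/12, modulus 7/12.
Branch term (-13/7)*sqrt(1 - z/(8/5)): its argument vanishes at z = 8/5, a square-root branch point, modulus 8/5.
The radius of convergence is the smallest modulus among the singular points: 7/12.

The radius of convergence is 7/12.


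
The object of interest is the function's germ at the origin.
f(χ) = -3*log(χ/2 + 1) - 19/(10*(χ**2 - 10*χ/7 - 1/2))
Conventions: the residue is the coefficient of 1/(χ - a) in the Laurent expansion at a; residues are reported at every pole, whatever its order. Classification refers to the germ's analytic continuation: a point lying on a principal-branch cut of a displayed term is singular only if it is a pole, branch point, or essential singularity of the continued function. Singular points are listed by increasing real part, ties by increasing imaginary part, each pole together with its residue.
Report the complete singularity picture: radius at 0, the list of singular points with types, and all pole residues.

Radius of convergence at 0: -5/7 + (3/14)*sqrt(22).
At -2: a logarithmic branch point.
At 5/7 - (3/14)*sqrt(22): a pole of order 1; residue (133/660)*sqrt(22).
At 5/7 + (3/14)*sqrt(22): a pole of order 1; residue -(133/660)*sqrt(22).

Denominator factor (χ**2 - 10*χ/7 - 1/2): discriminant 198/49, real irrational roots 5/7 + (3/14)*sqrt(22) and 5/7 - (3/14)*sqrt(22); poles of order 1, moduli 5/7 + (3/14)*sqrt(22) and -5/7 + (3/14)*sqrt(22).
Branch term (-3)*log(1 - χ/(-2)): its argument vanishes at χ = -2, a logarithmic branch point, modulus 2.
The radius of convergence is the smallest modulus among the singular points: -5/7 + (3/14)*sqrt(22).
The branch term is analytic at 5/7 - (3/14)*sqrt(22) and contributes nothing to the residue; only the rational part matters.
The factor χ**2 - 10*χ/7 - 1/2 splits as (χ - a)(χ - a') with a = 5/7 - (3/14)*sqrt(22), a' = 5/7 + (3/14)*sqrt(22). At the order-1 pole a set g(χ) = (χ - a)*(rational part) = [-19/10] / (χ - a').
Simple pole: residue = g(a) at a = 5/7 - (3/14)*sqrt(22), which is (133/660)*sqrt(22).
The branch term is analytic at 5/7 + (3/14)*sqrt(22) and contributes nothing to the residue; only the rational part matters.
The factor χ**2 - 10*χ/7 - 1/2 splits as (χ - a)(χ - a') with a = 5/7 + (3/14)*sqrt(22), a' = 5/7 - (3/14)*sqrt(22). At the order-1 pole a set g(χ) = (χ - a)*(rational part) = [-19/10] / (χ - a').
Simple pole: residue = g(a) at a = 5/7 + (3/14)*sqrt(22), which is -(133/660)*sqrt(22).
List the singular points by increasing real part (a conjugate pair: the negative imaginary part first).


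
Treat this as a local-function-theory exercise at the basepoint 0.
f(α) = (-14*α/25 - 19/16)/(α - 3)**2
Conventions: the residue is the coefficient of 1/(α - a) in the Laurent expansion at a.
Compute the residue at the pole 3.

At the order-2 pole 3 set g(α) = (α - (3))^2*f(α) = -14*α/25 - 19/16.
Order-2 pole: residue = g'(a); g'(3) = -14/25, so the residue is -14/25.

The residue is -14/25.


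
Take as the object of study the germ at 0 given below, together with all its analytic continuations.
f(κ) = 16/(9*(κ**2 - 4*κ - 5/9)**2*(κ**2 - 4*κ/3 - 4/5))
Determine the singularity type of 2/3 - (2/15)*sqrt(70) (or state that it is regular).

The denominator factor κ**2 - 4*κ/3 - 4/5 vanishes at 2/3 - (2/15)*sqrt(70) and appears to the power 1; the numerator there equals 16/9, nonzero, and no other factor vanishes.
Hence a pole whose order is the multiplicity, 1.

The point is a pole of order 1.


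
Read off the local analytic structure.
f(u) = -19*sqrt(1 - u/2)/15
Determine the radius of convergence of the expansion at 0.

Branch term (-19/15)*sqrt(1 - u/(2)): its argument vanishes at u = 2, a square-root branch point, modulus 2.
The radius of convergence is the smallest modulus among the singular points: 2.

The radius of convergence is 2.


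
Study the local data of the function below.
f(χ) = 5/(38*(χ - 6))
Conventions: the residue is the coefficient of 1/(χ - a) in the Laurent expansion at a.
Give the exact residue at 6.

The residue is 5/38.

At the order-1 pole 6 set g(χ) = (χ - (6))*f(χ) = 5/38.
Simple pole: residue = g(a) at a = 6, which is 5/38.


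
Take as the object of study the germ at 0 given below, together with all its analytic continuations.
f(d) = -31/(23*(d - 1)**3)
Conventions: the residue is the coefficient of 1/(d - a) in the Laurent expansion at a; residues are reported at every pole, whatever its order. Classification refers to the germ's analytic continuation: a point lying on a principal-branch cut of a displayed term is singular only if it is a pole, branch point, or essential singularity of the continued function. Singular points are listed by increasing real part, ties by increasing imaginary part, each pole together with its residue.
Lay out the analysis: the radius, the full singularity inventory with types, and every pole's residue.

Denominator factor (d - 1)^3: pole of order 3 at 1, modulus 1.
The radius of convergence is the smallest modulus among the singular points: 1.
At the order-3 pole 1 set g(d) = (d - (1))^3*f(d) = -31/23.
Order-3 pole: residue = g''(a)/2; g''(1) = 0, so the residue is 0.

Radius of convergence at 0: 1.
At 1: a pole of order 3; residue 0.


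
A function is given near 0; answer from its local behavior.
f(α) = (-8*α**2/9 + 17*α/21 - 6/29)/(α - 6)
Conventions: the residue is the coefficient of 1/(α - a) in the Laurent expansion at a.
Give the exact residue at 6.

At the order-1 pole 6 set g(α) = (α - (6))*f(α) = -8*α**2/9 + 17*α/21 - 6/29.
Simple pole: residue = g(a) at a = 6, which is -5552/203.

The residue is -5552/203.


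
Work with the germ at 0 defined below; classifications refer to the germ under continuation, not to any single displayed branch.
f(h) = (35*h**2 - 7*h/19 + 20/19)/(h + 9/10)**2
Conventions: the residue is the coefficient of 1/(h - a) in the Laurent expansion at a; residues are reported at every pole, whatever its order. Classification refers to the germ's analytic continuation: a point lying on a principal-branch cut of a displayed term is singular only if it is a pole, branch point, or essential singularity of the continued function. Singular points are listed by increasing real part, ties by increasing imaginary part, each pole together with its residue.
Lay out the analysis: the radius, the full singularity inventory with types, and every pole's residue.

Radius of convergence at 0: 9/10.
At -9/10: a pole of order 2; residue -1204/19.

Denominator factor (h + 9/10)^2: pole of order 2 at -9/10, modulus 9/10.
The radius of convergence is the smallest modulus among the singular points: 9/10.
At the order-2 pole -9/10 set g(h) = (h - (-9/10))^2*f(h) = 35*h**2 - 7*h/19 + 20/19.
Order-2 pole: residue = g'(a); g'(-9/10) = -1204/19, so the residue is -1204/19.


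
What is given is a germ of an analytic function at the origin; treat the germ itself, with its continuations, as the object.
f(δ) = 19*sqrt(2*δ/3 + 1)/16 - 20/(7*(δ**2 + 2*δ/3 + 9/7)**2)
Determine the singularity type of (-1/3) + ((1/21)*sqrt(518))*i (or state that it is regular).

The point is a pole of order 2.

The denominator factor δ**2 + 2*δ/3 + 9/7 vanishes at (-1/3) + ((1/21)*sqrt(518))*i and appears to the power 2; the numerator there equals -20/7, nonzero, and no other factor vanishes.
The branch terms are analytic at this point.
Hence a pole whose order is the multiplicity, 2.


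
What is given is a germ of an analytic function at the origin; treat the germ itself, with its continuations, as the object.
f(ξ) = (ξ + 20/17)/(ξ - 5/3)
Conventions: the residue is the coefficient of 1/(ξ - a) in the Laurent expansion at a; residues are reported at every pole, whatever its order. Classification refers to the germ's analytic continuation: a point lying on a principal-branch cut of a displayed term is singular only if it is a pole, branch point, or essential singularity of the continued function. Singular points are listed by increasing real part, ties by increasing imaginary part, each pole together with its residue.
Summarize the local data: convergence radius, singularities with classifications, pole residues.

Radius of convergence at 0: 5/3.
At 5/3: a pole of order 1; residue 145/51.

Denominator factor (ξ - 5/3): pole of order 1 at 5/3, modulus 5/3.
The radius of convergence is the smallest modulus among the singular points: 5/3.
At the order-1 pole 5/3 set g(ξ) = (ξ - (5/3))*f(ξ) = ξ + 20/17.
Simple pole: residue = g(a) at a = 5/3, which is 145/51.


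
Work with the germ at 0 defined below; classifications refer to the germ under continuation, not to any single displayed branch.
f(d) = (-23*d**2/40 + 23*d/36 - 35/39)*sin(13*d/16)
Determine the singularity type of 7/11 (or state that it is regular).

There is no denominator, hence no pole anywhere.
The factor sin(13*d/16) is entire.
So the germ continues analytically to 7/11.

The point is a regular point.


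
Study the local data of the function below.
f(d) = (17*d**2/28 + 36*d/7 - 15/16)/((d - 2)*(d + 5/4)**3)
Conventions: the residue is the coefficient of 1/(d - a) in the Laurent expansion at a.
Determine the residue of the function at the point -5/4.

At the order-3 pole -5/4 set g(d) = (d - (-5/4))^3*f(d) = (17*d**2/28 + 36*d/7 - 15/16)/(d - 2).
Order-3 pole: residue = g''(a)/2; g''(-5/4) = -10552/15379, so the residue is -5276/15379.

The residue is -5276/15379.


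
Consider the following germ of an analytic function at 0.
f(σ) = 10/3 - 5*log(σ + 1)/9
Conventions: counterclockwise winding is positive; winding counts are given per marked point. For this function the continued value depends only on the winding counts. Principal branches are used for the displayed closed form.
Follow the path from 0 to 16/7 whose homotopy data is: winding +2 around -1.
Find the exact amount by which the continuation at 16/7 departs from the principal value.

The rational part is single-valued and drops out of the difference; each branch term changes only by its own monodromy.
(-5/9)*log(1 - σ/(-1)): each positive loop around -1 adds 2*pi*i to the log, so winding +2 contributes (-5/9)*(2)*2*pi*i = -(20/9)*pi*i.
Summing the contributions at σ = 16/7 gives -(20/9)*pi*i.

Continued minus principal equals -(20/9)*pi*i.


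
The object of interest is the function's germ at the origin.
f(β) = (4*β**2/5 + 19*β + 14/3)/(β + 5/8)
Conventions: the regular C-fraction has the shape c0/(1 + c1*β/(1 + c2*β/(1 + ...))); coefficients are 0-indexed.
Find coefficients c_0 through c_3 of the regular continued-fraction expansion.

Taylor coefficients (expand at 0): a_0 = 112/15, a_1 = 1384/75, a_2 = -10592/375, a_3 = 84736/1875.
c0 = a_0 = 112/15. Peel one level at a time: if S = 1 + c*β/S' with S'(0) = 1, then c is the β-coefficient of S and S' = c*β/(S - 1).
S_1 = c0/f = 1 + (-173/70)*β + (9693/980)*β^2 + ...; c1 = -173/70.
S_2 = c1*β/(S_1 - 1) = 1 + (9693/2422)*β + (-15888/149645)*β^2 + ...; c2 = 9693/2422.
S_3 = c2*β/(S_2 - 1) = 1 + (74144/2794815)*β + ...; c3 = 74144/2794815.

The regular C-fraction coefficients are [112/15, -173/70, 9693/2422, 74144/2794815].


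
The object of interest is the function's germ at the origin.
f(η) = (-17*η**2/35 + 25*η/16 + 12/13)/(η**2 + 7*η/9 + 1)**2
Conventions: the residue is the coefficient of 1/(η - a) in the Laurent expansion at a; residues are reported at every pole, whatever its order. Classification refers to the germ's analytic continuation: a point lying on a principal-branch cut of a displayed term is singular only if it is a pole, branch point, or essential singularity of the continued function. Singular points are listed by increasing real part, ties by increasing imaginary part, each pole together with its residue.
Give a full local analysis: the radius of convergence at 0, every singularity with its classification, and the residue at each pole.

Radius of convergence at 0: 1.
At (-7/18) - ((5/18)*sqrt(11))*i: a pole of order 2; residue -((1807353/110110000)*sqrt(11))*i.
At (-7/18) + ((5/18)*sqrt(11))*i: a pole of order 2; residue ((1807353/110110000)*sqrt(11))*i.

Denominator factor (η**2 + 7*η/9 + 1)^2: discriminant -275/81, complex-conjugate roots (-7/18) + ((5/18)*sqrt(11))*i and (-7/18) - ((5/18)*sqrt(11))*i; poles of order 2, moduli 1 and 1.
The radius of convergence is the smallest modulus among the singular points: 1.
The factor η**2 + 7*η/9 + 1 splits as (η - a)(η - a') with a = (-7/18) - ((5/18)*sqrt(11))*i, a' = (-7/18) + ((5/18)*sqrt(11))*i. At the order-2 pole a set g(η) = (η - a)^2*f(η) = [-17*η**2/35 + 25*η/16 + 12/13] / (η - a')^2.
Order-2 pole: residue = g'(a); g'((-7/18) - ((5/18)*sqrt(11))*i) = -((1807353/110110000)*sqrt(11))*i, so the residue is -((1807353/110110000)*sqrt(11))*i.
The factor η**2 + 7*η/9 + 1 splits as (η - a)(η - a') with a = (-7/18) + ((5/18)*sqrt(11))*i, a' = (-7/18) - ((5/18)*sqrt(11))*i. At the order-2 pole a set g(η) = (η - a)^2*f(η) = [-17*η**2/35 + 25*η/16 + 12/13] / (η - a')^2.
Order-2 pole: residue = g'(a); g'((-7/18) + ((5/18)*sqrt(11))*i) = ((1807353/110110000)*sqrt(11))*i, so the residue is ((1807353/110110000)*sqrt(11))*i.
List the singular points by increasing real part (a conjugate pair: the negative imaginary part first).


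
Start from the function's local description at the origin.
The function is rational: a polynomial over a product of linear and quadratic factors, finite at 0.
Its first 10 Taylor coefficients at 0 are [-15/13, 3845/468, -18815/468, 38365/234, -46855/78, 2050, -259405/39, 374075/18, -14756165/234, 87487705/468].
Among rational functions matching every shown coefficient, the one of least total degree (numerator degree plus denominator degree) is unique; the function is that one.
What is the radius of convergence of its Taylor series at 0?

The radius of convergence is -1 + sqrt(2).

No rational of total degree below 8 reproduces all 10 coefficients; solving the [1/7] Pade equations on them gives f(x) = (15/13 - 5*x/36)/((x + 1)*(x**2 - 2*x - 1)**3), whose expansion matches every shown term.
Denominator factor (x**2 - 2*x - 1)^3: discriminant 8, real irrational roots 1 + sqrt(2) and 1 - sqrt(2); poles of order 3, moduli 1 + sqrt(2) and -1 + sqrt(2).
Denominator factor (x + 1): pole of order 1 at -1, modulus 1.
The radius of convergence is the smallest modulus among the singular points: -1 + sqrt(2).


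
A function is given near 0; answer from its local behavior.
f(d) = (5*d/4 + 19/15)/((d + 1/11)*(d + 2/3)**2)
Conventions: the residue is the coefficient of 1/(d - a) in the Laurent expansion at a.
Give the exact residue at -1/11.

At the order-1 pole -1/11 set g(d) = (d - (-1/11))*f(d) = (5*d/4 + 19/15)/(d + 2/3)**2.
Simple pole: residue = g(a) at a = -1/11, which is 25113/7220.

The residue is 25113/7220.


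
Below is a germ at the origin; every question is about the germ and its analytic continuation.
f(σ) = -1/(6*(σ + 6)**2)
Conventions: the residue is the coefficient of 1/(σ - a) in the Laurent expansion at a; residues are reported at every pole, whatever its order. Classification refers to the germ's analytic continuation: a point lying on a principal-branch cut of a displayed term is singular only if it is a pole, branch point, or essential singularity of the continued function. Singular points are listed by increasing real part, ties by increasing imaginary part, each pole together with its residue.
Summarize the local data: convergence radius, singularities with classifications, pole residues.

Radius of convergence at 0: 6.
At -6: a pole of order 2; residue 0.

Denominator factor (σ + 6)^2: pole of order 2 at -6, modulus 6.
The radius of convergence is the smallest modulus among the singular points: 6.
At the order-2 pole -6 set g(σ) = (σ - (-6))^2*f(σ) = -1/6.
Order-2 pole: residue = g'(a); g'(-6) = 0, so the residue is 0.


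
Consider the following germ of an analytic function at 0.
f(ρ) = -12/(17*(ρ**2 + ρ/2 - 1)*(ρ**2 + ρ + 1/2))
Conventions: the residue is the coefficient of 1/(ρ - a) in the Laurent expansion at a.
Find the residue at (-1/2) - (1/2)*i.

The factor ρ**2 + ρ + 1/2 splits as (ρ - a)(ρ - a') with a = (-1/2) - (1/2)*i, a' = (-1/2) + (1/2)*i. At the order-1 pole a set g(ρ) = (ρ - a)*f(ρ) = [-12/(17*(ρ**2 + ρ/2 - 1))] / (ρ - a').
Simple pole: residue = g(a) at a = (-1/2) - (1/2)*i, which is (-24/221) + (120/221)*i.

The residue is (-24/221) + (120/221)*i.


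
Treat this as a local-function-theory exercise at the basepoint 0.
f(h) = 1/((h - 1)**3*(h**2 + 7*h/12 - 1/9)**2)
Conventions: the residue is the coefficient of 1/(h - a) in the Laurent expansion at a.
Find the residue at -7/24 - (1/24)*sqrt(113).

The factor h**2 + 7*h/12 - 1/9 splits as (h - a)(h - a') with a = -7/24 - (1/24)*sqrt(113), a' = -7/24 + (1/24)*sqrt(113). At the order-2 pole a set g(h) = (h - a)^2*f(h) = [(h - 1)**(-3)] / (h - a')^2.
Order-2 pole: residue = g'(a); g'(-7/24 - (1/24)*sqrt(113)) = -14340888/7890481 + (7998780456/100753551889)*sqrt(113), so the residue is -14340888/7890481 + (7998780456/100753551889)*sqrt(113).

The residue is -14340888/7890481 + (7998780456/100753551889)*sqrt(113).


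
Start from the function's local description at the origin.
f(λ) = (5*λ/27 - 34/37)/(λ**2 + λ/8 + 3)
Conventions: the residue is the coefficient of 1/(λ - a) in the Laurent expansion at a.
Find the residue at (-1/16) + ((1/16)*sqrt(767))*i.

The factor λ**2 + λ/8 + 3 splits as (λ - a)(λ - a') with a = (-1/16) + ((1/16)*sqrt(767))*i, a' = (-1/16) - ((1/16)*sqrt(767))*i. At the order-1 pole a set g(λ) = (λ - a)*f(λ) = [5*λ/27 - 34/37] / (λ - a').
Simple pole: residue = g(a) at a = (-1/16) + ((1/16)*sqrt(767))*i, which is (5/54) + ((14873/1532466)*sqrt(767))*i.

The residue is (5/54) + ((14873/1532466)*sqrt(767))*i.


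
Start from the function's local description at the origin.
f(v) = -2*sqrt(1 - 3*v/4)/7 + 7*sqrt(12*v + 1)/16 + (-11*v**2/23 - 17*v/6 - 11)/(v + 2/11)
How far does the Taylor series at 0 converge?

Denominator factor (v + 2/11): pole of order 1 at -2/11, modulus 2/11.
Branch term (-2/7)*sqrt(1 - v/(4/3)): its argument vanishes at v = 4/3, a square-root branch point, modulus 4/3.
Branch term (7/16)*sqrt(1 - v/(-1/12)): its argument vanishes at v = -1/12, a square-root branch point, modulus 1/12.
The radius of convergence is the smallest modulus among the singular points: 1/12.

The radius of convergence is 1/12.


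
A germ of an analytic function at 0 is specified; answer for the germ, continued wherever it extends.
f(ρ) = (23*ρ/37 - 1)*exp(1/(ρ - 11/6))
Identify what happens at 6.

There is no denominator, hence no pole anywhere.
The essential point of exp(1/(ρ - (11/6))) is 11/6, not 6.
So the germ continues analytically to 6.

The point is a regular point.


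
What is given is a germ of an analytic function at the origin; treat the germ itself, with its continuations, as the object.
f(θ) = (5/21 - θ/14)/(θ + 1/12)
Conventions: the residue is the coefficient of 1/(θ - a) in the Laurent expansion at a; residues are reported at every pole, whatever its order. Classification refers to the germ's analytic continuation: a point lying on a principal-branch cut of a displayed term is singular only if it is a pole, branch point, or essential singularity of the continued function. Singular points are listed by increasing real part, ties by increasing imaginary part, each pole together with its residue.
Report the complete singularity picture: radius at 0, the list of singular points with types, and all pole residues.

Radius of convergence at 0: 1/12.
At -1/12: a pole of order 1; residue 41/168.

Denominator factor (θ + 1/12): pole of order 1 at -1/12, modulus 1/12.
The radius of convergence is the smallest modulus among the singular points: 1/12.
At the order-1 pole -1/12 set g(θ) = (θ - (-1/12))*f(θ) = 5/21 - θ/14.
Simple pole: residue = g(a) at a = -1/12, which is 41/168.


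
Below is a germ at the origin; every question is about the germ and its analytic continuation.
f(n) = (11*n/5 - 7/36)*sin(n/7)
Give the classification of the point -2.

The point is a regular point.

There is no denominator, hence no pole anywhere.
The factor sin(n/7) is entire.
So the germ continues analytically to -2.


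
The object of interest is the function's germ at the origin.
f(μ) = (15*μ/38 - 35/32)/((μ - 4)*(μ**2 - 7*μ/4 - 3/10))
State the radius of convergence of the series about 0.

The radius of convergence is -7/8 + (1/40)*sqrt(1705).

Denominator factor (μ - 4): pole of order 1 at 4, modulus 4.
Denominator factor (μ**2 - 7*μ/4 - 3/10): discriminant 341/80, real irrational roots 7/8 + (1/40)*sqrt(1705) and 7/8 - (1/40)*sqrt(1705); poles of order 1, moduli 7/8 + (1/40)*sqrt(1705) and -7/8 + (1/40)*sqrt(1705).
The radius of convergence is the smallest modulus among the singular points: -7/8 + (1/40)*sqrt(1705).


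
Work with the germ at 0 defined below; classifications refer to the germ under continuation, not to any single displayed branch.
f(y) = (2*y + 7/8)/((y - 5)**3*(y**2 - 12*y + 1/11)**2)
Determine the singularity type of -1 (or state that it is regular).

Denominator factors: y - 5 = -6 at y = -1; y**2 - 12*y + 1/11 = 144/11 at y = -1 — none vanishes.
So the germ continues analytically to -1.

The point is a regular point.


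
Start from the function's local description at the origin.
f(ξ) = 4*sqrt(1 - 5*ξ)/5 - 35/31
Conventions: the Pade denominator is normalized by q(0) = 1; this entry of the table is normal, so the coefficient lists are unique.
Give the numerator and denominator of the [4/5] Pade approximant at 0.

Taylor coefficients needed (expand at 0): a_0 = -51/155, a_1 = -2, a_2 = -5/2, a_3 = -25/4, a_4 = -625/32, a_5 = -4375/64, a_6 = -65625/256, a_7 = -515625/512, a_8 = -33515625/8192, a_9 = -279296875/16384.
Write the denominator as Q(ξ) = 1 + q1*ξ + q2*ξ^2 + q3*ξ^3 + q4*ξ^4 + q5*ξ^5. Requiring Q*f - P = O(ξ^10) with deg P <= 4 kills the coefficients of ξ^5..ξ^9 in Q*f:
  ξ^5: a_5 + q1*a_4 + q2*a_3 + q3*a_2 + q4*a_1 + q5*a_0 = 0, i.e. -4375/64 + (-625/32)*q1 + (-25/4)*q2 + (-5/2)*q3 + (-2)*q4 + (-51/155)*q5 = 0.
  ξ^6: a_6 + q1*a_5 + q2*a_4 + q3*a_3 + q4*a_2 + q5*a_1 = 0, i.e. -65625/256 + (-4375/64)*q1 + (-625/32)*q2 + (-25/4)*q3 + (-5/2)*q4 + (-2)*q5 = 0.
  ξ^7: a_7 + q1*a_6 + q2*a_5 + q3*a_4 + q4*a_3 + q5*a_2 = 0, i.e. -515625/512 + (-65625/256)*q1 + (-4375/64)*q2 + (-625/32)*q3 + (-25/4)*q4 + (-5/2)*q5 = 0.
  ξ^8: a_8 + q1*a_7 + q2*a_6 + q3*a_5 + q4*a_4 + q5*a_3 = 0, i.e. -33515625/8192 + (-515625/512)*q1 + (-65625/256)*q2 + (-4375/64)*q3 + (-625/32)*q4 + (-25/4)*q5 = 0.
  ξ^9: a_9 + q1*a_8 + q2*a_7 + q3*a_6 + q4*a_5 + q5*a_4 = 0, i.e. -279296875/16384 + (-33515625/8192)*q1 + (-515625/512)*q2 + (-65625/256)*q3 + (-4375/64)*q4 + (-625/32)*q5 = 0.
Solving this linear system: q1 = -9100/941, q2 = 450625/15056, q3 = -471875/15056, q4 = 1390625/240896, q5 = 96875/120448.
The numerator is Q*f truncated at degree 4: P0 = a_0 = -51/155; P1 = a_1 + q1*a_0 = 34478/29171; P2 = a_2 + q1*a_1 + q2*a_0 = 3263985/466736; P3 = a_3 + q1*a_2 + q2*a_1 + q3*a_0 = -14758725/466736; P4 = a_4 + q1*a_3 + q2*a_2 + q3*a_1 + q4*a_0 = 200645625/7467776.

The Pade approximant has numerator coefficients [-51/155, 34478/29171, 3263985/466736, -14758725/466736, 200645625/7467776]; denominator coefficients [1, -9100/941, 450625/15056, -471875/15056, 1390625/240896, 96875/120448].
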